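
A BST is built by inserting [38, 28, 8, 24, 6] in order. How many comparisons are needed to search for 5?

Search path for 5: 38 -> 28 -> 8 -> 6
Found: False
Comparisons: 4


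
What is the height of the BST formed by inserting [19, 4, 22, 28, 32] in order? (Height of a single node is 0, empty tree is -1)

Insertion order: [19, 4, 22, 28, 32]
Tree (level-order array): [19, 4, 22, None, None, None, 28, None, 32]
Compute height bottom-up (empty subtree = -1):
  height(4) = 1 + max(-1, -1) = 0
  height(32) = 1 + max(-1, -1) = 0
  height(28) = 1 + max(-1, 0) = 1
  height(22) = 1 + max(-1, 1) = 2
  height(19) = 1 + max(0, 2) = 3
Height = 3


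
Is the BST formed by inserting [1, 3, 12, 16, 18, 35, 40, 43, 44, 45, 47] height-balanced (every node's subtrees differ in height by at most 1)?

Tree (level-order array): [1, None, 3, None, 12, None, 16, None, 18, None, 35, None, 40, None, 43, None, 44, None, 45, None, 47]
Definition: a tree is height-balanced if, at every node, |h(left) - h(right)| <= 1 (empty subtree has height -1).
Bottom-up per-node check:
  node 47: h_left=-1, h_right=-1, diff=0 [OK], height=0
  node 45: h_left=-1, h_right=0, diff=1 [OK], height=1
  node 44: h_left=-1, h_right=1, diff=2 [FAIL (|-1-1|=2 > 1)], height=2
  node 43: h_left=-1, h_right=2, diff=3 [FAIL (|-1-2|=3 > 1)], height=3
  node 40: h_left=-1, h_right=3, diff=4 [FAIL (|-1-3|=4 > 1)], height=4
  node 35: h_left=-1, h_right=4, diff=5 [FAIL (|-1-4|=5 > 1)], height=5
  node 18: h_left=-1, h_right=5, diff=6 [FAIL (|-1-5|=6 > 1)], height=6
  node 16: h_left=-1, h_right=6, diff=7 [FAIL (|-1-6|=7 > 1)], height=7
  node 12: h_left=-1, h_right=7, diff=8 [FAIL (|-1-7|=8 > 1)], height=8
  node 3: h_left=-1, h_right=8, diff=9 [FAIL (|-1-8|=9 > 1)], height=9
  node 1: h_left=-1, h_right=9, diff=10 [FAIL (|-1-9|=10 > 1)], height=10
Node 44 violates the condition: |-1 - 1| = 2 > 1.
Result: Not balanced


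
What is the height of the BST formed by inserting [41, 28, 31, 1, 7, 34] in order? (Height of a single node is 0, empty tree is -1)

Insertion order: [41, 28, 31, 1, 7, 34]
Tree (level-order array): [41, 28, None, 1, 31, None, 7, None, 34]
Compute height bottom-up (empty subtree = -1):
  height(7) = 1 + max(-1, -1) = 0
  height(1) = 1 + max(-1, 0) = 1
  height(34) = 1 + max(-1, -1) = 0
  height(31) = 1 + max(-1, 0) = 1
  height(28) = 1 + max(1, 1) = 2
  height(41) = 1 + max(2, -1) = 3
Height = 3


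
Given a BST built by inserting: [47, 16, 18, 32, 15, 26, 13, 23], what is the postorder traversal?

Tree insertion order: [47, 16, 18, 32, 15, 26, 13, 23]
Tree (level-order array): [47, 16, None, 15, 18, 13, None, None, 32, None, None, 26, None, 23]
Postorder traversal: [13, 15, 23, 26, 32, 18, 16, 47]


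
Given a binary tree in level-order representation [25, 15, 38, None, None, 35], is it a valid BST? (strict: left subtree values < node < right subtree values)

Level-order array: [25, 15, 38, None, None, 35]
Validate using subtree bounds (lo, hi): at each node, require lo < value < hi,
then recurse left with hi=value and right with lo=value.
Preorder trace (stopping at first violation):
  at node 25 with bounds (-inf, +inf): OK
  at node 15 with bounds (-inf, 25): OK
  at node 38 with bounds (25, +inf): OK
  at node 35 with bounds (25, 38): OK
No violation found at any node.
Result: Valid BST


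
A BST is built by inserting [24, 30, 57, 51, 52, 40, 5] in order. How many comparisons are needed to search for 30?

Search path for 30: 24 -> 30
Found: True
Comparisons: 2


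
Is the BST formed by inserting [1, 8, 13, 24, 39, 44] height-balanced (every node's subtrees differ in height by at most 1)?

Tree (level-order array): [1, None, 8, None, 13, None, 24, None, 39, None, 44]
Definition: a tree is height-balanced if, at every node, |h(left) - h(right)| <= 1 (empty subtree has height -1).
Bottom-up per-node check:
  node 44: h_left=-1, h_right=-1, diff=0 [OK], height=0
  node 39: h_left=-1, h_right=0, diff=1 [OK], height=1
  node 24: h_left=-1, h_right=1, diff=2 [FAIL (|-1-1|=2 > 1)], height=2
  node 13: h_left=-1, h_right=2, diff=3 [FAIL (|-1-2|=3 > 1)], height=3
  node 8: h_left=-1, h_right=3, diff=4 [FAIL (|-1-3|=4 > 1)], height=4
  node 1: h_left=-1, h_right=4, diff=5 [FAIL (|-1-4|=5 > 1)], height=5
Node 24 violates the condition: |-1 - 1| = 2 > 1.
Result: Not balanced


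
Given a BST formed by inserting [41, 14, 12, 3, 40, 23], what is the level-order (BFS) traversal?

Tree insertion order: [41, 14, 12, 3, 40, 23]
Tree (level-order array): [41, 14, None, 12, 40, 3, None, 23]
BFS from the root, enqueuing left then right child of each popped node:
  queue [41] -> pop 41, enqueue [14], visited so far: [41]
  queue [14] -> pop 14, enqueue [12, 40], visited so far: [41, 14]
  queue [12, 40] -> pop 12, enqueue [3], visited so far: [41, 14, 12]
  queue [40, 3] -> pop 40, enqueue [23], visited so far: [41, 14, 12, 40]
  queue [3, 23] -> pop 3, enqueue [none], visited so far: [41, 14, 12, 40, 3]
  queue [23] -> pop 23, enqueue [none], visited so far: [41, 14, 12, 40, 3, 23]
Result: [41, 14, 12, 40, 3, 23]


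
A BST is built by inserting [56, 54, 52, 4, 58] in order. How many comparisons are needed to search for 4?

Search path for 4: 56 -> 54 -> 52 -> 4
Found: True
Comparisons: 4


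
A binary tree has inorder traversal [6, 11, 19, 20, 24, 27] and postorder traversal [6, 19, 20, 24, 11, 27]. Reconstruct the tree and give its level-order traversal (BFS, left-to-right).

Inorder:   [6, 11, 19, 20, 24, 27]
Postorder: [6, 19, 20, 24, 11, 27]
Algorithm: postorder visits root last, so walk postorder right-to-left;
each value is the root of the current inorder slice — split it at that
value, recurse on the right subtree first, then the left.
Recursive splits:
  root=27; inorder splits into left=[6, 11, 19, 20, 24], right=[]
  root=11; inorder splits into left=[6], right=[19, 20, 24]
  root=24; inorder splits into left=[19, 20], right=[]
  root=20; inorder splits into left=[19], right=[]
  root=19; inorder splits into left=[], right=[]
  root=6; inorder splits into left=[], right=[]
Reconstructed level-order: [27, 11, 6, 24, 20, 19]


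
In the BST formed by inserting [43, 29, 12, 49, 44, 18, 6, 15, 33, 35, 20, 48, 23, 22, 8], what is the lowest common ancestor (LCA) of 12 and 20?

Tree insertion order: [43, 29, 12, 49, 44, 18, 6, 15, 33, 35, 20, 48, 23, 22, 8]
Tree (level-order array): [43, 29, 49, 12, 33, 44, None, 6, 18, None, 35, None, 48, None, 8, 15, 20, None, None, None, None, None, None, None, None, None, 23, 22]
In a BST, the LCA of p=12, q=20 is the first node v on the
root-to-leaf path with p <= v <= q (go left if both < v, right if both > v).
Walk from root:
  at 43: both 12 and 20 < 43, go left
  at 29: both 12 and 20 < 29, go left
  at 12: 12 <= 12 <= 20, this is the LCA
LCA = 12


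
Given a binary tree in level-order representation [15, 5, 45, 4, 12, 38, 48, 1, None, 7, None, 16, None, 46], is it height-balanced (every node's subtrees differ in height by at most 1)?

Tree (level-order array): [15, 5, 45, 4, 12, 38, 48, 1, None, 7, None, 16, None, 46]
Definition: a tree is height-balanced if, at every node, |h(left) - h(right)| <= 1 (empty subtree has height -1).
Bottom-up per-node check:
  node 1: h_left=-1, h_right=-1, diff=0 [OK], height=0
  node 4: h_left=0, h_right=-1, diff=1 [OK], height=1
  node 7: h_left=-1, h_right=-1, diff=0 [OK], height=0
  node 12: h_left=0, h_right=-1, diff=1 [OK], height=1
  node 5: h_left=1, h_right=1, diff=0 [OK], height=2
  node 16: h_left=-1, h_right=-1, diff=0 [OK], height=0
  node 38: h_left=0, h_right=-1, diff=1 [OK], height=1
  node 46: h_left=-1, h_right=-1, diff=0 [OK], height=0
  node 48: h_left=0, h_right=-1, diff=1 [OK], height=1
  node 45: h_left=1, h_right=1, diff=0 [OK], height=2
  node 15: h_left=2, h_right=2, diff=0 [OK], height=3
All nodes satisfy the balance condition.
Result: Balanced


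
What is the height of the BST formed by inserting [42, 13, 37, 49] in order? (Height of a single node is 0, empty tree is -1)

Insertion order: [42, 13, 37, 49]
Tree (level-order array): [42, 13, 49, None, 37]
Compute height bottom-up (empty subtree = -1):
  height(37) = 1 + max(-1, -1) = 0
  height(13) = 1 + max(-1, 0) = 1
  height(49) = 1 + max(-1, -1) = 0
  height(42) = 1 + max(1, 0) = 2
Height = 2


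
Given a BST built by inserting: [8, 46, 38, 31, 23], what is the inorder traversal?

Tree insertion order: [8, 46, 38, 31, 23]
Tree (level-order array): [8, None, 46, 38, None, 31, None, 23]
Inorder traversal: [8, 23, 31, 38, 46]


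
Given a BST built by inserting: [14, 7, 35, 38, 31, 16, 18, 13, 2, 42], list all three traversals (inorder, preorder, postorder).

Tree insertion order: [14, 7, 35, 38, 31, 16, 18, 13, 2, 42]
Tree (level-order array): [14, 7, 35, 2, 13, 31, 38, None, None, None, None, 16, None, None, 42, None, 18]
Inorder (L, root, R): [2, 7, 13, 14, 16, 18, 31, 35, 38, 42]
Preorder (root, L, R): [14, 7, 2, 13, 35, 31, 16, 18, 38, 42]
Postorder (L, R, root): [2, 13, 7, 18, 16, 31, 42, 38, 35, 14]


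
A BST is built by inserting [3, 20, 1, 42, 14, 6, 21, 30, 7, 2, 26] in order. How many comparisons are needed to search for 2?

Search path for 2: 3 -> 1 -> 2
Found: True
Comparisons: 3


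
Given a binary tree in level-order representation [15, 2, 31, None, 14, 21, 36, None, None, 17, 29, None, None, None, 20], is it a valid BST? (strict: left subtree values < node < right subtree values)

Level-order array: [15, 2, 31, None, 14, 21, 36, None, None, 17, 29, None, None, None, 20]
Validate using subtree bounds (lo, hi): at each node, require lo < value < hi,
then recurse left with hi=value and right with lo=value.
Preorder trace (stopping at first violation):
  at node 15 with bounds (-inf, +inf): OK
  at node 2 with bounds (-inf, 15): OK
  at node 14 with bounds (2, 15): OK
  at node 31 with bounds (15, +inf): OK
  at node 21 with bounds (15, 31): OK
  at node 17 with bounds (15, 21): OK
  at node 20 with bounds (17, 21): OK
  at node 29 with bounds (21, 31): OK
  at node 36 with bounds (31, +inf): OK
No violation found at any node.
Result: Valid BST


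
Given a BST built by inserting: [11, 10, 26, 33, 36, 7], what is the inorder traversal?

Tree insertion order: [11, 10, 26, 33, 36, 7]
Tree (level-order array): [11, 10, 26, 7, None, None, 33, None, None, None, 36]
Inorder traversal: [7, 10, 11, 26, 33, 36]


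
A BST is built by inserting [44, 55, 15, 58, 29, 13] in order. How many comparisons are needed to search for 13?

Search path for 13: 44 -> 15 -> 13
Found: True
Comparisons: 3


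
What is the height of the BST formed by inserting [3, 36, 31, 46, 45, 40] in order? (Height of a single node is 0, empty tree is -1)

Insertion order: [3, 36, 31, 46, 45, 40]
Tree (level-order array): [3, None, 36, 31, 46, None, None, 45, None, 40]
Compute height bottom-up (empty subtree = -1):
  height(31) = 1 + max(-1, -1) = 0
  height(40) = 1 + max(-1, -1) = 0
  height(45) = 1 + max(0, -1) = 1
  height(46) = 1 + max(1, -1) = 2
  height(36) = 1 + max(0, 2) = 3
  height(3) = 1 + max(-1, 3) = 4
Height = 4


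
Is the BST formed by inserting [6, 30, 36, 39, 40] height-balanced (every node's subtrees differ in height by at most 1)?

Tree (level-order array): [6, None, 30, None, 36, None, 39, None, 40]
Definition: a tree is height-balanced if, at every node, |h(left) - h(right)| <= 1 (empty subtree has height -1).
Bottom-up per-node check:
  node 40: h_left=-1, h_right=-1, diff=0 [OK], height=0
  node 39: h_left=-1, h_right=0, diff=1 [OK], height=1
  node 36: h_left=-1, h_right=1, diff=2 [FAIL (|-1-1|=2 > 1)], height=2
  node 30: h_left=-1, h_right=2, diff=3 [FAIL (|-1-2|=3 > 1)], height=3
  node 6: h_left=-1, h_right=3, diff=4 [FAIL (|-1-3|=4 > 1)], height=4
Node 36 violates the condition: |-1 - 1| = 2 > 1.
Result: Not balanced


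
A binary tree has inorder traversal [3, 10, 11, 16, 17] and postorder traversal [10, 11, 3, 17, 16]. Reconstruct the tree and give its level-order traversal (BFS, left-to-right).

Inorder:   [3, 10, 11, 16, 17]
Postorder: [10, 11, 3, 17, 16]
Algorithm: postorder visits root last, so walk postorder right-to-left;
each value is the root of the current inorder slice — split it at that
value, recurse on the right subtree first, then the left.
Recursive splits:
  root=16; inorder splits into left=[3, 10, 11], right=[17]
  root=17; inorder splits into left=[], right=[]
  root=3; inorder splits into left=[], right=[10, 11]
  root=11; inorder splits into left=[10], right=[]
  root=10; inorder splits into left=[], right=[]
Reconstructed level-order: [16, 3, 17, 11, 10]


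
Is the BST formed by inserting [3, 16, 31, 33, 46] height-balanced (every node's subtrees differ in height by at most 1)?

Tree (level-order array): [3, None, 16, None, 31, None, 33, None, 46]
Definition: a tree is height-balanced if, at every node, |h(left) - h(right)| <= 1 (empty subtree has height -1).
Bottom-up per-node check:
  node 46: h_left=-1, h_right=-1, diff=0 [OK], height=0
  node 33: h_left=-1, h_right=0, diff=1 [OK], height=1
  node 31: h_left=-1, h_right=1, diff=2 [FAIL (|-1-1|=2 > 1)], height=2
  node 16: h_left=-1, h_right=2, diff=3 [FAIL (|-1-2|=3 > 1)], height=3
  node 3: h_left=-1, h_right=3, diff=4 [FAIL (|-1-3|=4 > 1)], height=4
Node 31 violates the condition: |-1 - 1| = 2 > 1.
Result: Not balanced


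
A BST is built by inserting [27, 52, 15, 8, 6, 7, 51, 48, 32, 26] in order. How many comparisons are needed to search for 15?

Search path for 15: 27 -> 15
Found: True
Comparisons: 2


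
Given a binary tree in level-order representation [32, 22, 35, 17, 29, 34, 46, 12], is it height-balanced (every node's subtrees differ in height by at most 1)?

Tree (level-order array): [32, 22, 35, 17, 29, 34, 46, 12]
Definition: a tree is height-balanced if, at every node, |h(left) - h(right)| <= 1 (empty subtree has height -1).
Bottom-up per-node check:
  node 12: h_left=-1, h_right=-1, diff=0 [OK], height=0
  node 17: h_left=0, h_right=-1, diff=1 [OK], height=1
  node 29: h_left=-1, h_right=-1, diff=0 [OK], height=0
  node 22: h_left=1, h_right=0, diff=1 [OK], height=2
  node 34: h_left=-1, h_right=-1, diff=0 [OK], height=0
  node 46: h_left=-1, h_right=-1, diff=0 [OK], height=0
  node 35: h_left=0, h_right=0, diff=0 [OK], height=1
  node 32: h_left=2, h_right=1, diff=1 [OK], height=3
All nodes satisfy the balance condition.
Result: Balanced


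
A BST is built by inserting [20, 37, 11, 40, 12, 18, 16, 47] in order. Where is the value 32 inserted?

Starting tree (level order): [20, 11, 37, None, 12, None, 40, None, 18, None, 47, 16]
Insertion path: 20 -> 37
Result: insert 32 as left child of 37
Final tree (level order): [20, 11, 37, None, 12, 32, 40, None, 18, None, None, None, 47, 16]


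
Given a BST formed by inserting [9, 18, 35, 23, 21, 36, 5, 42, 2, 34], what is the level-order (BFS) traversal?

Tree insertion order: [9, 18, 35, 23, 21, 36, 5, 42, 2, 34]
Tree (level-order array): [9, 5, 18, 2, None, None, 35, None, None, 23, 36, 21, 34, None, 42]
BFS from the root, enqueuing left then right child of each popped node:
  queue [9] -> pop 9, enqueue [5, 18], visited so far: [9]
  queue [5, 18] -> pop 5, enqueue [2], visited so far: [9, 5]
  queue [18, 2] -> pop 18, enqueue [35], visited so far: [9, 5, 18]
  queue [2, 35] -> pop 2, enqueue [none], visited so far: [9, 5, 18, 2]
  queue [35] -> pop 35, enqueue [23, 36], visited so far: [9, 5, 18, 2, 35]
  queue [23, 36] -> pop 23, enqueue [21, 34], visited so far: [9, 5, 18, 2, 35, 23]
  queue [36, 21, 34] -> pop 36, enqueue [42], visited so far: [9, 5, 18, 2, 35, 23, 36]
  queue [21, 34, 42] -> pop 21, enqueue [none], visited so far: [9, 5, 18, 2, 35, 23, 36, 21]
  queue [34, 42] -> pop 34, enqueue [none], visited so far: [9, 5, 18, 2, 35, 23, 36, 21, 34]
  queue [42] -> pop 42, enqueue [none], visited so far: [9, 5, 18, 2, 35, 23, 36, 21, 34, 42]
Result: [9, 5, 18, 2, 35, 23, 36, 21, 34, 42]


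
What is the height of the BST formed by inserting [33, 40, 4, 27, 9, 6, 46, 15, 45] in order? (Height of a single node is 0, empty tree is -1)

Insertion order: [33, 40, 4, 27, 9, 6, 46, 15, 45]
Tree (level-order array): [33, 4, 40, None, 27, None, 46, 9, None, 45, None, 6, 15]
Compute height bottom-up (empty subtree = -1):
  height(6) = 1 + max(-1, -1) = 0
  height(15) = 1 + max(-1, -1) = 0
  height(9) = 1 + max(0, 0) = 1
  height(27) = 1 + max(1, -1) = 2
  height(4) = 1 + max(-1, 2) = 3
  height(45) = 1 + max(-1, -1) = 0
  height(46) = 1 + max(0, -1) = 1
  height(40) = 1 + max(-1, 1) = 2
  height(33) = 1 + max(3, 2) = 4
Height = 4


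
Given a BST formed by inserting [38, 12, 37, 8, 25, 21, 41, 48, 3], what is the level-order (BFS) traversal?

Tree insertion order: [38, 12, 37, 8, 25, 21, 41, 48, 3]
Tree (level-order array): [38, 12, 41, 8, 37, None, 48, 3, None, 25, None, None, None, None, None, 21]
BFS from the root, enqueuing left then right child of each popped node:
  queue [38] -> pop 38, enqueue [12, 41], visited so far: [38]
  queue [12, 41] -> pop 12, enqueue [8, 37], visited so far: [38, 12]
  queue [41, 8, 37] -> pop 41, enqueue [48], visited so far: [38, 12, 41]
  queue [8, 37, 48] -> pop 8, enqueue [3], visited so far: [38, 12, 41, 8]
  queue [37, 48, 3] -> pop 37, enqueue [25], visited so far: [38, 12, 41, 8, 37]
  queue [48, 3, 25] -> pop 48, enqueue [none], visited so far: [38, 12, 41, 8, 37, 48]
  queue [3, 25] -> pop 3, enqueue [none], visited so far: [38, 12, 41, 8, 37, 48, 3]
  queue [25] -> pop 25, enqueue [21], visited so far: [38, 12, 41, 8, 37, 48, 3, 25]
  queue [21] -> pop 21, enqueue [none], visited so far: [38, 12, 41, 8, 37, 48, 3, 25, 21]
Result: [38, 12, 41, 8, 37, 48, 3, 25, 21]


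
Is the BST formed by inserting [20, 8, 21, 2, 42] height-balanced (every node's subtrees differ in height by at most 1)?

Tree (level-order array): [20, 8, 21, 2, None, None, 42]
Definition: a tree is height-balanced if, at every node, |h(left) - h(right)| <= 1 (empty subtree has height -1).
Bottom-up per-node check:
  node 2: h_left=-1, h_right=-1, diff=0 [OK], height=0
  node 8: h_left=0, h_right=-1, diff=1 [OK], height=1
  node 42: h_left=-1, h_right=-1, diff=0 [OK], height=0
  node 21: h_left=-1, h_right=0, diff=1 [OK], height=1
  node 20: h_left=1, h_right=1, diff=0 [OK], height=2
All nodes satisfy the balance condition.
Result: Balanced


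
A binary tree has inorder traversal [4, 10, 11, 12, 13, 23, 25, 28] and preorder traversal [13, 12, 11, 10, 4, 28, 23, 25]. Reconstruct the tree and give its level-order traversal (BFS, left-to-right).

Inorder:  [4, 10, 11, 12, 13, 23, 25, 28]
Preorder: [13, 12, 11, 10, 4, 28, 23, 25]
Algorithm: preorder visits root first, so consume preorder in order;
for each root, split the current inorder slice at that value into
left-subtree inorder and right-subtree inorder, then recurse.
Recursive splits:
  root=13; inorder splits into left=[4, 10, 11, 12], right=[23, 25, 28]
  root=12; inorder splits into left=[4, 10, 11], right=[]
  root=11; inorder splits into left=[4, 10], right=[]
  root=10; inorder splits into left=[4], right=[]
  root=4; inorder splits into left=[], right=[]
  root=28; inorder splits into left=[23, 25], right=[]
  root=23; inorder splits into left=[], right=[25]
  root=25; inorder splits into left=[], right=[]
Reconstructed level-order: [13, 12, 28, 11, 23, 10, 25, 4]


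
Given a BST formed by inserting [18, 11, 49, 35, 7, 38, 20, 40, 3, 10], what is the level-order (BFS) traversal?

Tree insertion order: [18, 11, 49, 35, 7, 38, 20, 40, 3, 10]
Tree (level-order array): [18, 11, 49, 7, None, 35, None, 3, 10, 20, 38, None, None, None, None, None, None, None, 40]
BFS from the root, enqueuing left then right child of each popped node:
  queue [18] -> pop 18, enqueue [11, 49], visited so far: [18]
  queue [11, 49] -> pop 11, enqueue [7], visited so far: [18, 11]
  queue [49, 7] -> pop 49, enqueue [35], visited so far: [18, 11, 49]
  queue [7, 35] -> pop 7, enqueue [3, 10], visited so far: [18, 11, 49, 7]
  queue [35, 3, 10] -> pop 35, enqueue [20, 38], visited so far: [18, 11, 49, 7, 35]
  queue [3, 10, 20, 38] -> pop 3, enqueue [none], visited so far: [18, 11, 49, 7, 35, 3]
  queue [10, 20, 38] -> pop 10, enqueue [none], visited so far: [18, 11, 49, 7, 35, 3, 10]
  queue [20, 38] -> pop 20, enqueue [none], visited so far: [18, 11, 49, 7, 35, 3, 10, 20]
  queue [38] -> pop 38, enqueue [40], visited so far: [18, 11, 49, 7, 35, 3, 10, 20, 38]
  queue [40] -> pop 40, enqueue [none], visited so far: [18, 11, 49, 7, 35, 3, 10, 20, 38, 40]
Result: [18, 11, 49, 7, 35, 3, 10, 20, 38, 40]


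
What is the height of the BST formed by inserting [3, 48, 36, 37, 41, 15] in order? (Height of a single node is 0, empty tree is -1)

Insertion order: [3, 48, 36, 37, 41, 15]
Tree (level-order array): [3, None, 48, 36, None, 15, 37, None, None, None, 41]
Compute height bottom-up (empty subtree = -1):
  height(15) = 1 + max(-1, -1) = 0
  height(41) = 1 + max(-1, -1) = 0
  height(37) = 1 + max(-1, 0) = 1
  height(36) = 1 + max(0, 1) = 2
  height(48) = 1 + max(2, -1) = 3
  height(3) = 1 + max(-1, 3) = 4
Height = 4


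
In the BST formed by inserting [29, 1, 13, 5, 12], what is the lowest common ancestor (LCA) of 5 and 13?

Tree insertion order: [29, 1, 13, 5, 12]
Tree (level-order array): [29, 1, None, None, 13, 5, None, None, 12]
In a BST, the LCA of p=5, q=13 is the first node v on the
root-to-leaf path with p <= v <= q (go left if both < v, right if both > v).
Walk from root:
  at 29: both 5 and 13 < 29, go left
  at 1: both 5 and 13 > 1, go right
  at 13: 5 <= 13 <= 13, this is the LCA
LCA = 13


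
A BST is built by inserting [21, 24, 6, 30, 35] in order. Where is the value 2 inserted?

Starting tree (level order): [21, 6, 24, None, None, None, 30, None, 35]
Insertion path: 21 -> 6
Result: insert 2 as left child of 6
Final tree (level order): [21, 6, 24, 2, None, None, 30, None, None, None, 35]


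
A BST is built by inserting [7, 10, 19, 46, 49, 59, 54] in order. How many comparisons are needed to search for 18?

Search path for 18: 7 -> 10 -> 19
Found: False
Comparisons: 3


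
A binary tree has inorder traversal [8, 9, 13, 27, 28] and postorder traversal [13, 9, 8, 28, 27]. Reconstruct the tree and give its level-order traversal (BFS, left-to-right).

Inorder:   [8, 9, 13, 27, 28]
Postorder: [13, 9, 8, 28, 27]
Algorithm: postorder visits root last, so walk postorder right-to-left;
each value is the root of the current inorder slice — split it at that
value, recurse on the right subtree first, then the left.
Recursive splits:
  root=27; inorder splits into left=[8, 9, 13], right=[28]
  root=28; inorder splits into left=[], right=[]
  root=8; inorder splits into left=[], right=[9, 13]
  root=9; inorder splits into left=[], right=[13]
  root=13; inorder splits into left=[], right=[]
Reconstructed level-order: [27, 8, 28, 9, 13]


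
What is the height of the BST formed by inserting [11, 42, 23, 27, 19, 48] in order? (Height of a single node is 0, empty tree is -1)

Insertion order: [11, 42, 23, 27, 19, 48]
Tree (level-order array): [11, None, 42, 23, 48, 19, 27]
Compute height bottom-up (empty subtree = -1):
  height(19) = 1 + max(-1, -1) = 0
  height(27) = 1 + max(-1, -1) = 0
  height(23) = 1 + max(0, 0) = 1
  height(48) = 1 + max(-1, -1) = 0
  height(42) = 1 + max(1, 0) = 2
  height(11) = 1 + max(-1, 2) = 3
Height = 3


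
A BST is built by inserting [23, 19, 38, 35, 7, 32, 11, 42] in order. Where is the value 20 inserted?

Starting tree (level order): [23, 19, 38, 7, None, 35, 42, None, 11, 32]
Insertion path: 23 -> 19
Result: insert 20 as right child of 19
Final tree (level order): [23, 19, 38, 7, 20, 35, 42, None, 11, None, None, 32]


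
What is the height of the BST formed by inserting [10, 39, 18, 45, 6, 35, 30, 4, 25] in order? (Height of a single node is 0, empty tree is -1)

Insertion order: [10, 39, 18, 45, 6, 35, 30, 4, 25]
Tree (level-order array): [10, 6, 39, 4, None, 18, 45, None, None, None, 35, None, None, 30, None, 25]
Compute height bottom-up (empty subtree = -1):
  height(4) = 1 + max(-1, -1) = 0
  height(6) = 1 + max(0, -1) = 1
  height(25) = 1 + max(-1, -1) = 0
  height(30) = 1 + max(0, -1) = 1
  height(35) = 1 + max(1, -1) = 2
  height(18) = 1 + max(-1, 2) = 3
  height(45) = 1 + max(-1, -1) = 0
  height(39) = 1 + max(3, 0) = 4
  height(10) = 1 + max(1, 4) = 5
Height = 5


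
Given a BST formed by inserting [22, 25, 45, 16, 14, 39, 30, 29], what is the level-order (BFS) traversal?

Tree insertion order: [22, 25, 45, 16, 14, 39, 30, 29]
Tree (level-order array): [22, 16, 25, 14, None, None, 45, None, None, 39, None, 30, None, 29]
BFS from the root, enqueuing left then right child of each popped node:
  queue [22] -> pop 22, enqueue [16, 25], visited so far: [22]
  queue [16, 25] -> pop 16, enqueue [14], visited so far: [22, 16]
  queue [25, 14] -> pop 25, enqueue [45], visited so far: [22, 16, 25]
  queue [14, 45] -> pop 14, enqueue [none], visited so far: [22, 16, 25, 14]
  queue [45] -> pop 45, enqueue [39], visited so far: [22, 16, 25, 14, 45]
  queue [39] -> pop 39, enqueue [30], visited so far: [22, 16, 25, 14, 45, 39]
  queue [30] -> pop 30, enqueue [29], visited so far: [22, 16, 25, 14, 45, 39, 30]
  queue [29] -> pop 29, enqueue [none], visited so far: [22, 16, 25, 14, 45, 39, 30, 29]
Result: [22, 16, 25, 14, 45, 39, 30, 29]


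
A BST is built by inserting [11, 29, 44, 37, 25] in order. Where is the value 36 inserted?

Starting tree (level order): [11, None, 29, 25, 44, None, None, 37]
Insertion path: 11 -> 29 -> 44 -> 37
Result: insert 36 as left child of 37
Final tree (level order): [11, None, 29, 25, 44, None, None, 37, None, 36]


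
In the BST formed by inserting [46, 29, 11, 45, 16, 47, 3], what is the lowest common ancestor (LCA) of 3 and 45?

Tree insertion order: [46, 29, 11, 45, 16, 47, 3]
Tree (level-order array): [46, 29, 47, 11, 45, None, None, 3, 16]
In a BST, the LCA of p=3, q=45 is the first node v on the
root-to-leaf path with p <= v <= q (go left if both < v, right if both > v).
Walk from root:
  at 46: both 3 and 45 < 46, go left
  at 29: 3 <= 29 <= 45, this is the LCA
LCA = 29


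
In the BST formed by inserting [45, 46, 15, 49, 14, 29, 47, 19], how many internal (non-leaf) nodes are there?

Tree built from: [45, 46, 15, 49, 14, 29, 47, 19]
Tree (level-order array): [45, 15, 46, 14, 29, None, 49, None, None, 19, None, 47]
Rule: An internal node has at least one child.
Per-node child counts:
  node 45: 2 child(ren)
  node 15: 2 child(ren)
  node 14: 0 child(ren)
  node 29: 1 child(ren)
  node 19: 0 child(ren)
  node 46: 1 child(ren)
  node 49: 1 child(ren)
  node 47: 0 child(ren)
Matching nodes: [45, 15, 29, 46, 49]
Count of internal (non-leaf) nodes: 5


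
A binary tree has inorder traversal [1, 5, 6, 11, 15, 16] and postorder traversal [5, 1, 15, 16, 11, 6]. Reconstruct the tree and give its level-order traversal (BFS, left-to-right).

Inorder:   [1, 5, 6, 11, 15, 16]
Postorder: [5, 1, 15, 16, 11, 6]
Algorithm: postorder visits root last, so walk postorder right-to-left;
each value is the root of the current inorder slice — split it at that
value, recurse on the right subtree first, then the left.
Recursive splits:
  root=6; inorder splits into left=[1, 5], right=[11, 15, 16]
  root=11; inorder splits into left=[], right=[15, 16]
  root=16; inorder splits into left=[15], right=[]
  root=15; inorder splits into left=[], right=[]
  root=1; inorder splits into left=[], right=[5]
  root=5; inorder splits into left=[], right=[]
Reconstructed level-order: [6, 1, 11, 5, 16, 15]


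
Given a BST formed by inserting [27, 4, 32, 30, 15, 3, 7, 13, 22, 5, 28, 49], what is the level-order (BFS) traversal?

Tree insertion order: [27, 4, 32, 30, 15, 3, 7, 13, 22, 5, 28, 49]
Tree (level-order array): [27, 4, 32, 3, 15, 30, 49, None, None, 7, 22, 28, None, None, None, 5, 13]
BFS from the root, enqueuing left then right child of each popped node:
  queue [27] -> pop 27, enqueue [4, 32], visited so far: [27]
  queue [4, 32] -> pop 4, enqueue [3, 15], visited so far: [27, 4]
  queue [32, 3, 15] -> pop 32, enqueue [30, 49], visited so far: [27, 4, 32]
  queue [3, 15, 30, 49] -> pop 3, enqueue [none], visited so far: [27, 4, 32, 3]
  queue [15, 30, 49] -> pop 15, enqueue [7, 22], visited so far: [27, 4, 32, 3, 15]
  queue [30, 49, 7, 22] -> pop 30, enqueue [28], visited so far: [27, 4, 32, 3, 15, 30]
  queue [49, 7, 22, 28] -> pop 49, enqueue [none], visited so far: [27, 4, 32, 3, 15, 30, 49]
  queue [7, 22, 28] -> pop 7, enqueue [5, 13], visited so far: [27, 4, 32, 3, 15, 30, 49, 7]
  queue [22, 28, 5, 13] -> pop 22, enqueue [none], visited so far: [27, 4, 32, 3, 15, 30, 49, 7, 22]
  queue [28, 5, 13] -> pop 28, enqueue [none], visited so far: [27, 4, 32, 3, 15, 30, 49, 7, 22, 28]
  queue [5, 13] -> pop 5, enqueue [none], visited so far: [27, 4, 32, 3, 15, 30, 49, 7, 22, 28, 5]
  queue [13] -> pop 13, enqueue [none], visited so far: [27, 4, 32, 3, 15, 30, 49, 7, 22, 28, 5, 13]
Result: [27, 4, 32, 3, 15, 30, 49, 7, 22, 28, 5, 13]


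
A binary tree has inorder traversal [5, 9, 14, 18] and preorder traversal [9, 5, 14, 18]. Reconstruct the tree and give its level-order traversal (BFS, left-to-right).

Inorder:  [5, 9, 14, 18]
Preorder: [9, 5, 14, 18]
Algorithm: preorder visits root first, so consume preorder in order;
for each root, split the current inorder slice at that value into
left-subtree inorder and right-subtree inorder, then recurse.
Recursive splits:
  root=9; inorder splits into left=[5], right=[14, 18]
  root=5; inorder splits into left=[], right=[]
  root=14; inorder splits into left=[], right=[18]
  root=18; inorder splits into left=[], right=[]
Reconstructed level-order: [9, 5, 14, 18]


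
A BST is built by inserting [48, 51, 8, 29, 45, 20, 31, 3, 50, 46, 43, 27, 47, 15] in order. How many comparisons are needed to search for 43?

Search path for 43: 48 -> 8 -> 29 -> 45 -> 31 -> 43
Found: True
Comparisons: 6


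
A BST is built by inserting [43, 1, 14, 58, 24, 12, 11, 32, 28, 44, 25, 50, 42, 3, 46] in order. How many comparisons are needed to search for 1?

Search path for 1: 43 -> 1
Found: True
Comparisons: 2


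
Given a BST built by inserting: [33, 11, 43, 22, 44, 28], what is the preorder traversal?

Tree insertion order: [33, 11, 43, 22, 44, 28]
Tree (level-order array): [33, 11, 43, None, 22, None, 44, None, 28]
Preorder traversal: [33, 11, 22, 28, 43, 44]


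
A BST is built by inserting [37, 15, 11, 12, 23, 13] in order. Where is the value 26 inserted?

Starting tree (level order): [37, 15, None, 11, 23, None, 12, None, None, None, 13]
Insertion path: 37 -> 15 -> 23
Result: insert 26 as right child of 23
Final tree (level order): [37, 15, None, 11, 23, None, 12, None, 26, None, 13]


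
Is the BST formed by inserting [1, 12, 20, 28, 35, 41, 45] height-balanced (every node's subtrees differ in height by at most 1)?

Tree (level-order array): [1, None, 12, None, 20, None, 28, None, 35, None, 41, None, 45]
Definition: a tree is height-balanced if, at every node, |h(left) - h(right)| <= 1 (empty subtree has height -1).
Bottom-up per-node check:
  node 45: h_left=-1, h_right=-1, diff=0 [OK], height=0
  node 41: h_left=-1, h_right=0, diff=1 [OK], height=1
  node 35: h_left=-1, h_right=1, diff=2 [FAIL (|-1-1|=2 > 1)], height=2
  node 28: h_left=-1, h_right=2, diff=3 [FAIL (|-1-2|=3 > 1)], height=3
  node 20: h_left=-1, h_right=3, diff=4 [FAIL (|-1-3|=4 > 1)], height=4
  node 12: h_left=-1, h_right=4, diff=5 [FAIL (|-1-4|=5 > 1)], height=5
  node 1: h_left=-1, h_right=5, diff=6 [FAIL (|-1-5|=6 > 1)], height=6
Node 35 violates the condition: |-1 - 1| = 2 > 1.
Result: Not balanced


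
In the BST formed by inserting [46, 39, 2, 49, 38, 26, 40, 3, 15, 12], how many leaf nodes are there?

Tree built from: [46, 39, 2, 49, 38, 26, 40, 3, 15, 12]
Tree (level-order array): [46, 39, 49, 2, 40, None, None, None, 38, None, None, 26, None, 3, None, None, 15, 12]
Rule: A leaf has 0 children.
Per-node child counts:
  node 46: 2 child(ren)
  node 39: 2 child(ren)
  node 2: 1 child(ren)
  node 38: 1 child(ren)
  node 26: 1 child(ren)
  node 3: 1 child(ren)
  node 15: 1 child(ren)
  node 12: 0 child(ren)
  node 40: 0 child(ren)
  node 49: 0 child(ren)
Matching nodes: [12, 40, 49]
Count of leaf nodes: 3


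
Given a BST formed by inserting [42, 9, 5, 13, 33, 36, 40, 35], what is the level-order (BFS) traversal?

Tree insertion order: [42, 9, 5, 13, 33, 36, 40, 35]
Tree (level-order array): [42, 9, None, 5, 13, None, None, None, 33, None, 36, 35, 40]
BFS from the root, enqueuing left then right child of each popped node:
  queue [42] -> pop 42, enqueue [9], visited so far: [42]
  queue [9] -> pop 9, enqueue [5, 13], visited so far: [42, 9]
  queue [5, 13] -> pop 5, enqueue [none], visited so far: [42, 9, 5]
  queue [13] -> pop 13, enqueue [33], visited so far: [42, 9, 5, 13]
  queue [33] -> pop 33, enqueue [36], visited so far: [42, 9, 5, 13, 33]
  queue [36] -> pop 36, enqueue [35, 40], visited so far: [42, 9, 5, 13, 33, 36]
  queue [35, 40] -> pop 35, enqueue [none], visited so far: [42, 9, 5, 13, 33, 36, 35]
  queue [40] -> pop 40, enqueue [none], visited so far: [42, 9, 5, 13, 33, 36, 35, 40]
Result: [42, 9, 5, 13, 33, 36, 35, 40]


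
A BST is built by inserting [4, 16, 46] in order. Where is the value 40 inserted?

Starting tree (level order): [4, None, 16, None, 46]
Insertion path: 4 -> 16 -> 46
Result: insert 40 as left child of 46
Final tree (level order): [4, None, 16, None, 46, 40]


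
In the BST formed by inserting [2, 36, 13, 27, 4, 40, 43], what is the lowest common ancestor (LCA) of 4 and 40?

Tree insertion order: [2, 36, 13, 27, 4, 40, 43]
Tree (level-order array): [2, None, 36, 13, 40, 4, 27, None, 43]
In a BST, the LCA of p=4, q=40 is the first node v on the
root-to-leaf path with p <= v <= q (go left if both < v, right if both > v).
Walk from root:
  at 2: both 4 and 40 > 2, go right
  at 36: 4 <= 36 <= 40, this is the LCA
LCA = 36


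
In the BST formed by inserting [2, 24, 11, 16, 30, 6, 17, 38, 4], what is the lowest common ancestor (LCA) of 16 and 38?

Tree insertion order: [2, 24, 11, 16, 30, 6, 17, 38, 4]
Tree (level-order array): [2, None, 24, 11, 30, 6, 16, None, 38, 4, None, None, 17]
In a BST, the LCA of p=16, q=38 is the first node v on the
root-to-leaf path with p <= v <= q (go left if both < v, right if both > v).
Walk from root:
  at 2: both 16 and 38 > 2, go right
  at 24: 16 <= 24 <= 38, this is the LCA
LCA = 24


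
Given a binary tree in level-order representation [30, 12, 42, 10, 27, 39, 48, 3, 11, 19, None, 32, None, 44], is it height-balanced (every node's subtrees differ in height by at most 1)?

Tree (level-order array): [30, 12, 42, 10, 27, 39, 48, 3, 11, 19, None, 32, None, 44]
Definition: a tree is height-balanced if, at every node, |h(left) - h(right)| <= 1 (empty subtree has height -1).
Bottom-up per-node check:
  node 3: h_left=-1, h_right=-1, diff=0 [OK], height=0
  node 11: h_left=-1, h_right=-1, diff=0 [OK], height=0
  node 10: h_left=0, h_right=0, diff=0 [OK], height=1
  node 19: h_left=-1, h_right=-1, diff=0 [OK], height=0
  node 27: h_left=0, h_right=-1, diff=1 [OK], height=1
  node 12: h_left=1, h_right=1, diff=0 [OK], height=2
  node 32: h_left=-1, h_right=-1, diff=0 [OK], height=0
  node 39: h_left=0, h_right=-1, diff=1 [OK], height=1
  node 44: h_left=-1, h_right=-1, diff=0 [OK], height=0
  node 48: h_left=0, h_right=-1, diff=1 [OK], height=1
  node 42: h_left=1, h_right=1, diff=0 [OK], height=2
  node 30: h_left=2, h_right=2, diff=0 [OK], height=3
All nodes satisfy the balance condition.
Result: Balanced


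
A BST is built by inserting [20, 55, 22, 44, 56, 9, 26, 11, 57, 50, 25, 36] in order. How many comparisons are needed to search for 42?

Search path for 42: 20 -> 55 -> 22 -> 44 -> 26 -> 36
Found: False
Comparisons: 6


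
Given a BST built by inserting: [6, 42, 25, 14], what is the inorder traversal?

Tree insertion order: [6, 42, 25, 14]
Tree (level-order array): [6, None, 42, 25, None, 14]
Inorder traversal: [6, 14, 25, 42]


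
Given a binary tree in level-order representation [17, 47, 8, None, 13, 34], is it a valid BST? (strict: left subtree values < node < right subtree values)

Level-order array: [17, 47, 8, None, 13, 34]
Validate using subtree bounds (lo, hi): at each node, require lo < value < hi,
then recurse left with hi=value and right with lo=value.
Preorder trace (stopping at first violation):
  at node 17 with bounds (-inf, +inf): OK
  at node 47 with bounds (-inf, 17): VIOLATION
Node 47 violates its bound: not (-inf < 47 < 17).
Result: Not a valid BST


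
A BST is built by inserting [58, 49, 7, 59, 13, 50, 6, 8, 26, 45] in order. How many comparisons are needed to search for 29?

Search path for 29: 58 -> 49 -> 7 -> 13 -> 26 -> 45
Found: False
Comparisons: 6


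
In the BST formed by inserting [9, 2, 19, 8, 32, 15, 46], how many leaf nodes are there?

Tree built from: [9, 2, 19, 8, 32, 15, 46]
Tree (level-order array): [9, 2, 19, None, 8, 15, 32, None, None, None, None, None, 46]
Rule: A leaf has 0 children.
Per-node child counts:
  node 9: 2 child(ren)
  node 2: 1 child(ren)
  node 8: 0 child(ren)
  node 19: 2 child(ren)
  node 15: 0 child(ren)
  node 32: 1 child(ren)
  node 46: 0 child(ren)
Matching nodes: [8, 15, 46]
Count of leaf nodes: 3


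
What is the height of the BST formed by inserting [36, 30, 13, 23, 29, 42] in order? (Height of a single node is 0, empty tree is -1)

Insertion order: [36, 30, 13, 23, 29, 42]
Tree (level-order array): [36, 30, 42, 13, None, None, None, None, 23, None, 29]
Compute height bottom-up (empty subtree = -1):
  height(29) = 1 + max(-1, -1) = 0
  height(23) = 1 + max(-1, 0) = 1
  height(13) = 1 + max(-1, 1) = 2
  height(30) = 1 + max(2, -1) = 3
  height(42) = 1 + max(-1, -1) = 0
  height(36) = 1 + max(3, 0) = 4
Height = 4


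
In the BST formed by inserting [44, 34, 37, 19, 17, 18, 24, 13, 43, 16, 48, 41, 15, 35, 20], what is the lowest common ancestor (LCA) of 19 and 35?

Tree insertion order: [44, 34, 37, 19, 17, 18, 24, 13, 43, 16, 48, 41, 15, 35, 20]
Tree (level-order array): [44, 34, 48, 19, 37, None, None, 17, 24, 35, 43, 13, 18, 20, None, None, None, 41, None, None, 16, None, None, None, None, None, None, 15]
In a BST, the LCA of p=19, q=35 is the first node v on the
root-to-leaf path with p <= v <= q (go left if both < v, right if both > v).
Walk from root:
  at 44: both 19 and 35 < 44, go left
  at 34: 19 <= 34 <= 35, this is the LCA
LCA = 34


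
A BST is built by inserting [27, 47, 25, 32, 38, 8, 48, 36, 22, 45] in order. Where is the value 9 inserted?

Starting tree (level order): [27, 25, 47, 8, None, 32, 48, None, 22, None, 38, None, None, None, None, 36, 45]
Insertion path: 27 -> 25 -> 8 -> 22
Result: insert 9 as left child of 22
Final tree (level order): [27, 25, 47, 8, None, 32, 48, None, 22, None, 38, None, None, 9, None, 36, 45]


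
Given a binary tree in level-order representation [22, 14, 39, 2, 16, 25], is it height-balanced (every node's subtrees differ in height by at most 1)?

Tree (level-order array): [22, 14, 39, 2, 16, 25]
Definition: a tree is height-balanced if, at every node, |h(left) - h(right)| <= 1 (empty subtree has height -1).
Bottom-up per-node check:
  node 2: h_left=-1, h_right=-1, diff=0 [OK], height=0
  node 16: h_left=-1, h_right=-1, diff=0 [OK], height=0
  node 14: h_left=0, h_right=0, diff=0 [OK], height=1
  node 25: h_left=-1, h_right=-1, diff=0 [OK], height=0
  node 39: h_left=0, h_right=-1, diff=1 [OK], height=1
  node 22: h_left=1, h_right=1, diff=0 [OK], height=2
All nodes satisfy the balance condition.
Result: Balanced


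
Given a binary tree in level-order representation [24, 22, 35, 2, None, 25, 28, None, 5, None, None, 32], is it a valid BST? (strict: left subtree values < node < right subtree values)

Level-order array: [24, 22, 35, 2, None, 25, 28, None, 5, None, None, 32]
Validate using subtree bounds (lo, hi): at each node, require lo < value < hi,
then recurse left with hi=value and right with lo=value.
Preorder trace (stopping at first violation):
  at node 24 with bounds (-inf, +inf): OK
  at node 22 with bounds (-inf, 24): OK
  at node 2 with bounds (-inf, 22): OK
  at node 5 with bounds (2, 22): OK
  at node 35 with bounds (24, +inf): OK
  at node 25 with bounds (24, 35): OK
  at node 28 with bounds (35, +inf): VIOLATION
Node 28 violates its bound: not (35 < 28 < +inf).
Result: Not a valid BST
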